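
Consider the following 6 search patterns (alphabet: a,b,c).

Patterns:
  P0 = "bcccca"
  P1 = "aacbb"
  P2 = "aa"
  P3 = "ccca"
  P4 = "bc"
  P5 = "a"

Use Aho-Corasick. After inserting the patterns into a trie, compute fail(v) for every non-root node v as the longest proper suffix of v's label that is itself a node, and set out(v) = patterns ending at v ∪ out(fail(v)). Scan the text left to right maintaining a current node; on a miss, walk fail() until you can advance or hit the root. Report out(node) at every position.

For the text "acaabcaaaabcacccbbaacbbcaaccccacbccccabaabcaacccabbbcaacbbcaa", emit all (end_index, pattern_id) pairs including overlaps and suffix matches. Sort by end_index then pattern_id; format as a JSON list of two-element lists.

Build:
Trie nodes:
  n0 'ε': a→7 b→1 c→12
  n1 'b': c→2
  n2 'bc': c→3  [P4 ends]
  n3 'bcc': c→4
  n4 'bccc': c→5
  n5 'bcccc': a→6
  n6 'bcccca': ·  [P0 ends]
  n7 'a': a→8  [P5 ends]
  n8 'aa': c→9  [P2 ends]
  n9 'aac': b→10
  n10 'aacb': b→11
  n11 'aacbb': ·  [P1 ends]
  n12 'c': c→13
  n13 'cc': c→14
  n14 'ccc': a→15
  n15 'ccca': ·  [P3 ends]

Failure links (BFS by depth):
  n1('b'): parent n0 fail=0; on 'b' 0 → fail=0;  out ∅∪∅=∅
  n7('a'): parent n0 fail=0; on 'a' 0 → fail=0;  out {5}∪∅={5}
  n12('c'): parent n0 fail=0; on 'c' 0 → fail=0;  out ∅∪∅=∅
  n2('bc'): parent n1 fail=0; on 'c' 0 → fail=12;  out {4}∪∅={4}
  n8('aa'): parent n7 fail=0; on 'a' 0 → fail=7;  out {2}∪{5}={2,5}
  n13('cc'): parent n12 fail=0; on 'c' 0 → fail=12;  out ∅∪∅=∅
  n3('bcc'): parent n2 fail=12; on 'c' 12 → fail=13;  out ∅∪∅=∅
  n9('aac'): parent n8 fail=7; on 'c' 7→0 → fail=12;  out ∅∪∅=∅
  n14('ccc'): parent n13 fail=12; on 'c' 12 → fail=13;  out ∅∪∅=∅
  n4('bccc'): parent n3 fail=13; on 'c' 13 → fail=14;  out ∅∪∅=∅
  n10('aacb'): parent n9 fail=12; on 'b' 12→0 → fail=1;  out ∅∪∅=∅
  n15('ccca'): parent n14 fail=13; on 'a' 13→12→0 → fail=7;  out {3}∪{5}={3,5}
  n5('bcccc'): parent n4 fail=14; on 'c' 14→13 → fail=14;  out ∅∪∅=∅
  n11('aacbb'): parent n10 fail=1; on 'b' 1→0 → fail=1;  out {1}∪∅={1}
  n6('bcccca'): parent n5 fail=14; on 'a' 14 → fail=15;  out {0}∪{3,5}={0,3,5}

Run:
[0] read 'a'  n0⇒n7  emit P5@[0:0]
[1] read 'c'  n7⇒n12 (via fail)
[2] read 'a'  n12⇒n7 (via fail)  emit P5@[2:2]
[3] read 'a'  n7⇒n8  emit P2@[2:3],P5@[3:3]
[4] read 'b'  n8⇒n1 (via fail)
[5] read 'c'  n1⇒n2  emit P4@[4:5]
[6] read 'a'  n2⇒n7 (via fail)  emit P5@[6:6]
[7] read 'a'  n7⇒n8  emit P2@[6:7],P5@[7:7]
[8] read 'a'  n8⇒n8 (via fail)  emit P2@[7:8],P5@[8:8]
[9] read 'a'  n8⇒n8 (via fail)  emit P2@[8:9],P5@[9:9]
[10] read 'b'  n8⇒n1 (via fail)
[11] read 'c'  n1⇒n2  emit P4@[10:11]
[12] read 'a'  n2⇒n7 (via fail)  emit P5@[12:12]
[13] read 'c'  n7⇒n12 (via fail)
[14] read 'c'  n12⇒n13
[15] read 'c'  n13⇒n14
[16] read 'b'  n14⇒n1 (via fail)
[17] read 'b'  n1⇒n1 (via fail)
[18] read 'a'  n1⇒n7 (via fail)  emit P5@[18:18]
[19] read 'a'  n7⇒n8  emit P2@[18:19],P5@[19:19]
[20] read 'c'  n8⇒n9
[21] read 'b'  n9⇒n10
[22] read 'b'  n10⇒n11  emit P1@[18:22]
[23] read 'c'  n11⇒n2 (via fail)  emit P4@[22:23]
[24] read 'a'  n2⇒n7 (via fail)  emit P5@[24:24]
[25] read 'a'  n7⇒n8  emit P2@[24:25],P5@[25:25]
[26] read 'c'  n8⇒n9
[27] read 'c'  n9⇒n13 (via fail)
[28] read 'c'  n13⇒n14
[29] read 'c'  n14⇒n14 (via fail)
[30] read 'a'  n14⇒n15  emit P3@[27:30],P5@[30:30]
[31] read 'c'  n15⇒n12 (via fail)
[32] read 'b'  n12⇒n1 (via fail)
[33] read 'c'  n1⇒n2  emit P4@[32:33]
[34] read 'c'  n2⇒n3
[35] read 'c'  n3⇒n4
[36] read 'c'  n4⇒n5
[37] read 'a'  n5⇒n6  emit P0@[32:37],P3@[34:37],P5@[37:37]
[38] read 'b'  n6⇒n1 (via fail)
[39] read 'a'  n1⇒n7 (via fail)  emit P5@[39:39]
[40] read 'a'  n7⇒n8  emit P2@[39:40],P5@[40:40]
[41] read 'b'  n8⇒n1 (via fail)
[42] read 'c'  n1⇒n2  emit P4@[41:42]
[43] read 'a'  n2⇒n7 (via fail)  emit P5@[43:43]
[44] read 'a'  n7⇒n8  emit P2@[43:44],P5@[44:44]
[45] read 'c'  n8⇒n9
[46] read 'c'  n9⇒n13 (via fail)
[47] read 'c'  n13⇒n14
[48] read 'a'  n14⇒n15  emit P3@[45:48],P5@[48:48]
[49] read 'b'  n15⇒n1 (via fail)
[50] read 'b'  n1⇒n1 (via fail)
[51] read 'b'  n1⇒n1 (via fail)
[52] read 'c'  n1⇒n2  emit P4@[51:52]
[53] read 'a'  n2⇒n7 (via fail)  emit P5@[53:53]
[54] read 'a'  n7⇒n8  emit P2@[53:54],P5@[54:54]
[55] read 'c'  n8⇒n9
[56] read 'b'  n9⇒n10
[57] read 'b'  n10⇒n11  emit P1@[53:57]
[58] read 'c'  n11⇒n2 (via fail)  emit P4@[57:58]
[59] read 'a'  n2⇒n7 (via fail)  emit P5@[59:59]
[60] read 'a'  n7⇒n8  emit P2@[59:60],P5@[60:60]

All matches (sorted): [[0,5],[2,5],[3,2],[3,5],[5,4],[6,5],[7,2],[7,5],[8,2],[8,5],[9,2],[9,5],[11,4],[12,5],[18,5],[19,2],[19,5],[22,1],[23,4],[24,5],[25,2],[25,5],[30,3],[30,5],[33,4],[37,0],[37,3],[37,5],[39,5],[40,2],[40,5],[42,4],[43,5],[44,2],[44,5],[48,3],[48,5],[52,4],[53,5],[54,2],[54,5],[57,1],[58,4],[59,5],[60,2],[60,5]]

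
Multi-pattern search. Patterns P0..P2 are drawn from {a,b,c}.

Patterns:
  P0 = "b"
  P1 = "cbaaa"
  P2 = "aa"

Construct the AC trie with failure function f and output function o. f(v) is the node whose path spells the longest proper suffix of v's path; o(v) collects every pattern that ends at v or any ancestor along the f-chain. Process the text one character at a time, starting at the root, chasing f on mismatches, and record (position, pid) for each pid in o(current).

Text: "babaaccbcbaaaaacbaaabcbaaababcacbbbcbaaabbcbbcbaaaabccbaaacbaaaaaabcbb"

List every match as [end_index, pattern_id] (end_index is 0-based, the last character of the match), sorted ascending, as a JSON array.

Build:
Trie (insert patterns):
  0='ε' goto a→7 b→1 c→2
  1='b' goto ·  ←P0
  2='c' goto b→3
  3='cb' goto a→4
  4='cba' goto a→5
  5='cbaa' goto a→6
  6='cbaaa' goto ·  ←P1
  7='a' goto a→8
  8='aa' goto ·  ←P2

BFS fail/out derivation:
  fail(1) 'b': from fail(0)=0 chase 'b': 0 ⇒ 0;  out={0}∪out(0)={0}
  fail(2) 'c': from fail(0)=0 chase 'c': 0 ⇒ 0;  out=∅∪out(0)=∅
  fail(7) 'a': from fail(0)=0 chase 'a': 0 ⇒ 0;  out=∅∪out(0)=∅
  fail(3) 'cb': from fail(2)=0 chase 'b': 0 ⇒ 1;  out=∅∪out(1)={0}
  fail(8) 'aa': from fail(7)=0 chase 'a': 0 ⇒ 7;  out={2}∪out(7)={2}
  fail(4) 'cba': from fail(3)=1 chase 'a': 1→0 ⇒ 7;  out=∅∪out(7)=∅
  fail(5) 'cbaa': from fail(4)=7 chase 'a': 7 ⇒ 8;  out=∅∪out(8)={2}
  fail(6) 'cbaaa': from fail(5)=8 chase 'a': 8→7 ⇒ 8;  out={1}∪out(8)={1,2}

Text stream:
pos 0 'b': at 1  → match P0@[0:0]
pos 1 'a': at 7 (fail-walked)
pos 2 'b': at 1 (fail-walked)  → match P0@[2:2]
pos 3 'a': at 7 (fail-walked)
pos 4 'a': at 8  → match P2@[3:4]
pos 5 'c': at 2 (fail-walked)
pos 6 'c': at 2 (fail-walked)
pos 7 'b': at 3  → match P0@[7:7]
pos 8 'c': at 2 (fail-walked)
pos 9 'b': at 3  → match P0@[9:9]
pos 10 'a': at 4
pos 11 'a': at 5  → match P2@[10:11]
pos 12 'a': at 6  → match P1@[8:12],P2@[11:12]
pos 13 'a': at 8 (fail-walked)  → match P2@[12:13]
pos 14 'a': at 8 (fail-walked)  → match P2@[13:14]
pos 15 'c': at 2 (fail-walked)
pos 16 'b': at 3  → match P0@[16:16]
pos 17 'a': at 4
pos 18 'a': at 5  → match P2@[17:18]
pos 19 'a': at 6  → match P1@[15:19],P2@[18:19]
pos 20 'b': at 1 (fail-walked)  → match P0@[20:20]
pos 21 'c': at 2 (fail-walked)
pos 22 'b': at 3  → match P0@[22:22]
pos 23 'a': at 4
pos 24 'a': at 5  → match P2@[23:24]
pos 25 'a': at 6  → match P1@[21:25],P2@[24:25]
pos 26 'b': at 1 (fail-walked)  → match P0@[26:26]
pos 27 'a': at 7 (fail-walked)
pos 28 'b': at 1 (fail-walked)  → match P0@[28:28]
pos 29 'c': at 2 (fail-walked)
pos 30 'a': at 7 (fail-walked)
pos 31 'c': at 2 (fail-walked)
pos 32 'b': at 3  → match P0@[32:32]
pos 33 'b': at 1 (fail-walked)  → match P0@[33:33]
pos 34 'b': at 1 (fail-walked)  → match P0@[34:34]
pos 35 'c': at 2 (fail-walked)
pos 36 'b': at 3  → match P0@[36:36]
pos 37 'a': at 4
pos 38 'a': at 5  → match P2@[37:38]
pos 39 'a': at 6  → match P1@[35:39],P2@[38:39]
pos 40 'b': at 1 (fail-walked)  → match P0@[40:40]
pos 41 'b': at 1 (fail-walked)  → match P0@[41:41]
pos 42 'c': at 2 (fail-walked)
pos 43 'b': at 3  → match P0@[43:43]
pos 44 'b': at 1 (fail-walked)  → match P0@[44:44]
pos 45 'c': at 2 (fail-walked)
pos 46 'b': at 3  → match P0@[46:46]
pos 47 'a': at 4
pos 48 'a': at 5  → match P2@[47:48]
pos 49 'a': at 6  → match P1@[45:49],P2@[48:49]
pos 50 'a': at 8 (fail-walked)  → match P2@[49:50]
pos 51 'b': at 1 (fail-walked)  → match P0@[51:51]
pos 52 'c': at 2 (fail-walked)
pos 53 'c': at 2 (fail-walked)
pos 54 'b': at 3  → match P0@[54:54]
pos 55 'a': at 4
pos 56 'a': at 5  → match P2@[55:56]
pos 57 'a': at 6  → match P1@[53:57],P2@[56:57]
pos 58 'c': at 2 (fail-walked)
pos 59 'b': at 3  → match P0@[59:59]
pos 60 'a': at 4
pos 61 'a': at 5  → match P2@[60:61]
pos 62 'a': at 6  → match P1@[58:62],P2@[61:62]
pos 63 'a': at 8 (fail-walked)  → match P2@[62:63]
pos 64 'a': at 8 (fail-walked)  → match P2@[63:64]
pos 65 'a': at 8 (fail-walked)  → match P2@[64:65]
pos 66 'b': at 1 (fail-walked)  → match P0@[66:66]
pos 67 'c': at 2 (fail-walked)
pos 68 'b': at 3  → match P0@[68:68]
pos 69 'b': at 1 (fail-walked)  → match P0@[69:69]

Matches: [[0,0],[2,0],[4,2],[7,0],[9,0],[11,2],[12,1],[12,2],[13,2],[14,2],[16,0],[18,2],[19,1],[19,2],[20,0],[22,0],[24,2],[25,1],[25,2],[26,0],[28,0],[32,0],[33,0],[34,0],[36,0],[38,2],[39,1],[39,2],[40,0],[41,0],[43,0],[44,0],[46,0],[48,2],[49,1],[49,2],[50,2],[51,0],[54,0],[56,2],[57,1],[57,2],[59,0],[61,2],[62,1],[62,2],[63,2],[64,2],[65,2],[66,0],[68,0],[69,0]]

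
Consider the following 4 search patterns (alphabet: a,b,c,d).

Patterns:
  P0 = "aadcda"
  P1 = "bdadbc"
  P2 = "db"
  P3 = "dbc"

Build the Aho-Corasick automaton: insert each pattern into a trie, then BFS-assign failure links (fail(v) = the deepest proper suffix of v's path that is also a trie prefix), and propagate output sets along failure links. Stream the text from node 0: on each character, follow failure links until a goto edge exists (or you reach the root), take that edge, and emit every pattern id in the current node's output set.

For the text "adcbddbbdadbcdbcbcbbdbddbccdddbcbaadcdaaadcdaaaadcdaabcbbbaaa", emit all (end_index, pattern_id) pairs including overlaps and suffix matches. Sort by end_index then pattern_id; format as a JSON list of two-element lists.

Construct AC machine:
Trie nodes:
  0='ε' goto a→1 b→7 d→13
  1='a' goto a→2
  2='aa' goto d→3
  3='aad' goto c→4
  4='aadc' goto d→5
  5='aadcd' goto a→6
  6='aadcda' goto ·  [P0 ends]
  7='b' goto d→8
  8='bd' goto a→9
  9='bda' goto d→10
  10='bdad' goto b→11
  11='bdadb' goto c→12
  12='bdadbc' goto ·  [P1 ends]
  13='d' goto b→14
  14='db' goto c→15  [P2 ends]
  15='dbc' goto ·  [P3 ends]

BFS fail/out derivation:
  fail(1) 'a': from fail(0)=0 chase 'a': 0 ⇒ 0;  out=∅∪out(0)=∅
  fail(7) 'b': from fail(0)=0 chase 'b': 0 ⇒ 0;  out=∅∪out(0)=∅
  fail(13) 'd': from fail(0)=0 chase 'd': 0 ⇒ 0;  out=∅∪out(0)=∅
  fail(2) 'aa': from fail(1)=0 chase 'a': 0 ⇒ 1;  out=∅∪out(1)=∅
  fail(8) 'bd': from fail(7)=0 chase 'd': 0 ⇒ 13;  out=∅∪out(13)=∅
  fail(14) 'db': from fail(13)=0 chase 'b': 0 ⇒ 7;  out={2}∪out(7)={2}
  fail(3) 'aad': from fail(2)=1 chase 'd': 1→0 ⇒ 13;  out=∅∪out(13)=∅
  fail(9) 'bda': from fail(8)=13 chase 'a': 13→0 ⇒ 1;  out=∅∪out(1)=∅
  fail(15) 'dbc': from fail(14)=7 chase 'c': 7→0 ⇒ 0;  out={3}∪out(0)={3}
  fail(4) 'aadc': from fail(3)=13 chase 'c': 13→0 ⇒ 0;  out=∅∪out(0)=∅
  fail(10) 'bdad': from fail(9)=1 chase 'd': 1→0 ⇒ 13;  out=∅∪out(13)=∅
  fail(5) 'aadcd': from fail(4)=0 chase 'd': 0 ⇒ 13;  out=∅∪out(13)=∅
  fail(11) 'bdadb': from fail(10)=13 chase 'b': 13 ⇒ 14;  out=∅∪out(14)={2}
  fail(6) 'aadcda': from fail(5)=13 chase 'a': 13→0 ⇒ 1;  out={0}∪out(1)={0}
  fail(12) 'bdadbc': from fail(11)=14 chase 'c': 14 ⇒ 15;  out={1}∪out(15)={1,3}

Text stream:
pos 0 'a': at 1
pos 1 'd': at 13 (via fail)
pos 2 'c': at 0 (via fail)
pos 3 'b': at 7
pos 4 'd': at 8
pos 5 'd': at 13 (via fail)
pos 6 'b': at 14  emit P2@[5:6]
pos 7 'b': at 7 (via fail)
pos 8 'd': at 8
pos 9 'a': at 9
pos 10 'd': at 10
pos 11 'b': at 11  emit P2@[10:11]
pos 12 'c': at 12  emit P1@[7:12],P3@[10:12]
pos 13 'd': at 13 (via fail)
pos 14 'b': at 14  emit P2@[13:14]
pos 15 'c': at 15  emit P3@[13:15]
pos 16 'b': at 7 (via fail)
pos 17 'c': at 0 (via fail)
pos 18 'b': at 7
pos 19 'b': at 7 (via fail)
pos 20 'd': at 8
pos 21 'b': at 14 (via fail)  emit P2@[20:21]
pos 22 'd': at 8 (via fail)
pos 23 'd': at 13 (via fail)
pos 24 'b': at 14  emit P2@[23:24]
pos 25 'c': at 15  emit P3@[23:25]
pos 26 'c': at 0 (via fail)
pos 27 'd': at 13
pos 28 'd': at 13 (via fail)
pos 29 'd': at 13 (via fail)
pos 30 'b': at 14  emit P2@[29:30]
pos 31 'c': at 15  emit P3@[29:31]
pos 32 'b': at 7 (via fail)
pos 33 'a': at 1 (via fail)
pos 34 'a': at 2
pos 35 'd': at 3
pos 36 'c': at 4
pos 37 'd': at 5
pos 38 'a': at 6  emit P0@[33:38]
pos 39 'a': at 2 (via fail)
pos 40 'a': at 2 (via fail)
pos 41 'd': at 3
pos 42 'c': at 4
pos 43 'd': at 5
pos 44 'a': at 6  emit P0@[39:44]
pos 45 'a': at 2 (via fail)
pos 46 'a': at 2 (via fail)
pos 47 'a': at 2 (via fail)
pos 48 'd': at 3
pos 49 'c': at 4
pos 50 'd': at 5
pos 51 'a': at 6  emit P0@[46:51]
pos 52 'a': at 2 (via fail)
pos 53 'b': at 7 (via fail)
pos 54 'c': at 0 (via fail)
pos 55 'b': at 7
pos 56 'b': at 7 (via fail)
pos 57 'b': at 7 (via fail)
pos 58 'a': at 1 (via fail)
pos 59 'a': at 2
pos 60 'a': at 2 (via fail)

All matches (sorted): [[6,2],[11,2],[12,1],[12,3],[14,2],[15,3],[21,2],[24,2],[25,3],[30,2],[31,3],[38,0],[44,0],[51,0]]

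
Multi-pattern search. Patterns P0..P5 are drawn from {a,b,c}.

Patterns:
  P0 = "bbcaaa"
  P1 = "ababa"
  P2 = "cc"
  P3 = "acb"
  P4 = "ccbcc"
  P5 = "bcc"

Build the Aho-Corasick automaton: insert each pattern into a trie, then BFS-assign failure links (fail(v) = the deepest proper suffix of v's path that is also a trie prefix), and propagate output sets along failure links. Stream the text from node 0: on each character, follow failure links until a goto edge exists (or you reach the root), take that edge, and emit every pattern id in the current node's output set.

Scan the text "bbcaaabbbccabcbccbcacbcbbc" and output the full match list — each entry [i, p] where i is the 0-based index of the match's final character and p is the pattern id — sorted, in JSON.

Build:
Trie (insert patterns):
  n0 'ε': a→7 b→1 c→12
  n1 'b': b→2 c→19
  n2 'bb': c→3
  n3 'bbc': a→4
  n4 'bbca': a→5
  n5 'bbcaa': a→6
  n6 'bbcaaa': ·  ←P0
  n7 'a': b→8 c→14
  n8 'ab': a→9
  n9 'aba': b→10
  n10 'abab': a→11
  n11 'ababa': ·  ←P1
  n12 'c': c→13
  n13 'cc': b→16  ←P2
  n14 'ac': b→15
  n15 'acb': ·  ←P3
  n16 'ccb': c→17
  n17 'ccbc': c→18
  n18 'ccbcc': ·  ←P4
  n19 'bc': c→20
  n20 'bcc': ·  ←P5

Failure links (BFS by depth):
  n1('b'): parent n0 fail=0; on 'b' 0 → fail=0;  out ∅∪∅=∅
  n7('a'): parent n0 fail=0; on 'a' 0 → fail=0;  out ∅∪∅=∅
  n12('c'): parent n0 fail=0; on 'c' 0 → fail=0;  out ∅∪∅=∅
  n2('bb'): parent n1 fail=0; on 'b' 0 → fail=1;  out ∅∪∅=∅
  n8('ab'): parent n7 fail=0; on 'b' 0 → fail=1;  out ∅∪∅=∅
  n13('cc'): parent n12 fail=0; on 'c' 0 → fail=12;  out {2}∪∅={2}
  n14('ac'): parent n7 fail=0; on 'c' 0 → fail=12;  out ∅∪∅=∅
  n19('bc'): parent n1 fail=0; on 'c' 0 → fail=12;  out ∅∪∅=∅
  n3('bbc'): parent n2 fail=1; on 'c' 1 → fail=19;  out ∅∪∅=∅
  n9('aba'): parent n8 fail=1; on 'a' 1→0 → fail=7;  out ∅∪∅=∅
  n15('acb'): parent n14 fail=12; on 'b' 12→0 → fail=1;  out {3}∪∅={3}
  n16('ccb'): parent n13 fail=12; on 'b' 12→0 → fail=1;  out ∅∪∅=∅
  n20('bcc'): parent n19 fail=12; on 'c' 12 → fail=13;  out {5}∪{2}={2,5}
  n4('bbca'): parent n3 fail=19; on 'a' 19→12→0 → fail=7;  out ∅∪∅=∅
  n10('abab'): parent n9 fail=7; on 'b' 7 → fail=8;  out ∅∪∅=∅
  n17('ccbc'): parent n16 fail=1; on 'c' 1 → fail=19;  out ∅∪∅=∅
  n5('bbcaa'): parent n4 fail=7; on 'a' 7→0 → fail=7;  out ∅∪∅=∅
  n11('ababa'): parent n10 fail=8; on 'a' 8 → fail=9;  out {1}∪∅={1}
  n18('ccbcc'): parent n17 fail=19; on 'c' 19 → fail=20;  out {4}∪{2,5}={2,4,5}
  n6('bbcaaa'): parent n5 fail=7; on 'a' 7→0 → fail=7;  out {0}∪∅={0}

Text stream:
[0] read 'b'  n0⇒n1
[1] read 'b'  n1⇒n2
[2] read 'c'  n2⇒n3
[3] read 'a'  n3⇒n4
[4] read 'a'  n4⇒n5
[5] read 'a'  n5⇒n6  emit P0@[0:5]
[6] read 'b'  n6⇒n8 (via fail)
[7] read 'b'  n8⇒n2 (via fail)
[8] read 'b'  n2⇒n2 (via fail)
[9] read 'c'  n2⇒n3
[10] read 'c'  n3⇒n20 (via fail)  emit P2@[9:10],P5@[8:10]
[11] read 'a'  n20⇒n7 (via fail)
[12] read 'b'  n7⇒n8
[13] read 'c'  n8⇒n19 (via fail)
[14] read 'b'  n19⇒n1 (via fail)
[15] read 'c'  n1⇒n19
[16] read 'c'  n19⇒n20  emit P2@[15:16],P5@[14:16]
[17] read 'b'  n20⇒n16 (via fail)
[18] read 'c'  n16⇒n17
[19] read 'a'  n17⇒n7 (via fail)
[20] read 'c'  n7⇒n14
[21] read 'b'  n14⇒n15  emit P3@[19:21]
[22] read 'c'  n15⇒n19 (via fail)
[23] read 'b'  n19⇒n1 (via fail)
[24] read 'b'  n1⇒n2
[25] read 'c'  n2⇒n3

Matches: [[5,0],[10,2],[10,5],[16,2],[16,5],[21,3]]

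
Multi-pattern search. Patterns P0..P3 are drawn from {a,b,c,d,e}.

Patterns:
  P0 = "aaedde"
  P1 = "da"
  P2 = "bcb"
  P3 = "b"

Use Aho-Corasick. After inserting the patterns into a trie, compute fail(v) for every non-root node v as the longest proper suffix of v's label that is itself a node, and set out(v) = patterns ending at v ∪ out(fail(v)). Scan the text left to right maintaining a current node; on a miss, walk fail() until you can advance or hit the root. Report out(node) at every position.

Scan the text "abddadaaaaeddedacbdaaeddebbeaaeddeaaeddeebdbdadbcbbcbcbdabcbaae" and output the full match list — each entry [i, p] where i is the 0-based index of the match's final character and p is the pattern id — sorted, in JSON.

Construct AC machine:
Trie nodes:
  n0 'ε': a→1 b→9 d→7
  n1 'a': a→2
  n2 'aa': e→3
  n3 'aae': d→4
  n4 'aaed': d→5
  n5 'aaedd': e→6
  n6 'aaedde': ·  ←P0
  n7 'd': a→8
  n8 'da': ·  ←P1
  n9 'b': c→10  ←P3
  n10 'bc': b→11
  n11 'bcb': ·  ←P2

BFS fail/out derivation:
  n1('a'): parent n0 fail=0; on 'a' 0 → fail=0;  out ∅∪∅=∅
  n7('d'): parent n0 fail=0; on 'd' 0 → fail=0;  out ∅∪∅=∅
  n9('b'): parent n0 fail=0; on 'b' 0 → fail=0;  out {3}∪∅={3}
  n2('aa'): parent n1 fail=0; on 'a' 0 → fail=1;  out ∅∪∅=∅
  n8('da'): parent n7 fail=0; on 'a' 0 → fail=1;  out {1}∪∅={1}
  n10('bc'): parent n9 fail=0; on 'c' 0 → fail=0;  out ∅∪∅=∅
  n3('aae'): parent n2 fail=1; on 'e' 1→0 → fail=0;  out ∅∪∅=∅
  n11('bcb'): parent n10 fail=0; on 'b' 0 → fail=9;  out {2}∪{3}={2,3}
  n4('aaed'): parent n3 fail=0; on 'd' 0 → fail=7;  out ∅∪∅=∅
  n5('aaedd'): parent n4 fail=7; on 'd' 7→0 → fail=7;  out ∅∪∅=∅
  n6('aaedde'): parent n5 fail=7; on 'e' 7→0 → fail=0;  out {0}∪∅={0}

Text stream:
pos 0 'a': at 1
pos 1 'b': at 9 ·f  emit P3@[1:1]
pos 2 'd': at 7 ·f
pos 3 'd': at 7 ·f
pos 4 'a': at 8  emit P1@[3:4]
pos 5 'd': at 7 ·f
pos 6 'a': at 8  emit P1@[5:6]
pos 7 'a': at 2 ·f
pos 8 'a': at 2 ·f
pos 9 'a': at 2 ·f
pos 10 'e': at 3
pos 11 'd': at 4
pos 12 'd': at 5
pos 13 'e': at 6  emit P0@[8:13]
pos 14 'd': at 7 ·f
pos 15 'a': at 8  emit P1@[14:15]
pos 16 'c': at 0 ·f
pos 17 'b': at 9  emit P3@[17:17]
pos 18 'd': at 7 ·f
pos 19 'a': at 8  emit P1@[18:19]
pos 20 'a': at 2 ·f
pos 21 'e': at 3
pos 22 'd': at 4
pos 23 'd': at 5
pos 24 'e': at 6  emit P0@[19:24]
pos 25 'b': at 9 ·f  emit P3@[25:25]
pos 26 'b': at 9 ·f  emit P3@[26:26]
pos 27 'e': at 0 ·f
pos 28 'a': at 1
pos 29 'a': at 2
pos 30 'e': at 3
pos 31 'd': at 4
pos 32 'd': at 5
pos 33 'e': at 6  emit P0@[28:33]
pos 34 'a': at 1 ·f
pos 35 'a': at 2
pos 36 'e': at 3
pos 37 'd': at 4
pos 38 'd': at 5
pos 39 'e': at 6  emit P0@[34:39]
pos 40 'e': at 0 ·f
pos 41 'b': at 9  emit P3@[41:41]
pos 42 'd': at 7 ·f
pos 43 'b': at 9 ·f  emit P3@[43:43]
pos 44 'd': at 7 ·f
pos 45 'a': at 8  emit P1@[44:45]
pos 46 'd': at 7 ·f
pos 47 'b': at 9 ·f  emit P3@[47:47]
pos 48 'c': at 10
pos 49 'b': at 11  emit P2@[47:49],P3@[49:49]
pos 50 'b': at 9 ·f  emit P3@[50:50]
pos 51 'c': at 10
pos 52 'b': at 11  emit P2@[50:52],P3@[52:52]
pos 53 'c': at 10 ·f
pos 54 'b': at 11  emit P2@[52:54],P3@[54:54]
pos 55 'd': at 7 ·f
pos 56 'a': at 8  emit P1@[55:56]
pos 57 'b': at 9 ·f  emit P3@[57:57]
pos 58 'c': at 10
pos 59 'b': at 11  emit P2@[57:59],P3@[59:59]
pos 60 'a': at 1 ·f
pos 61 'a': at 2
pos 62 'e': at 3

Matches: [[1,3],[4,1],[6,1],[13,0],[15,1],[17,3],[19,1],[24,0],[25,3],[26,3],[33,0],[39,0],[41,3],[43,3],[45,1],[47,3],[49,2],[49,3],[50,3],[52,2],[52,3],[54,2],[54,3],[56,1],[57,3],[59,2],[59,3]]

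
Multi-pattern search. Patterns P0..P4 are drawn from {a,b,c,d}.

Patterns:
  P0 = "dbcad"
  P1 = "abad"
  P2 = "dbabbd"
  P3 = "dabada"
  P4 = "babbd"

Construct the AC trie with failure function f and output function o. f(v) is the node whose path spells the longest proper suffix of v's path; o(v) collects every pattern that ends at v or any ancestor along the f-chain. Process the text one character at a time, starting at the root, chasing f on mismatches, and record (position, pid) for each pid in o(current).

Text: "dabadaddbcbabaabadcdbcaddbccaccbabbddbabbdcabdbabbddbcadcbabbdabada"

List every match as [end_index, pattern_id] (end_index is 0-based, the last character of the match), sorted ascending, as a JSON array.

Build automaton:
Trie (insert patterns):
  0='ε' goto a→6 b→19 d→1
  1='d' goto a→14 b→2
  2='db' goto a→10 c→3
  3='dbc' goto a→4
  4='dbca' goto d→5
  5='dbcad' goto ·  ←P0
  6='a' goto b→7
  7='ab' goto a→8
  8='aba' goto d→9
  9='abad' goto ·  ←P1
  10='dba' goto b→11
  11='dbab' goto b→12
  12='dbabb' goto d→13
  13='dbabbd' goto ·  ←P2
  14='da' goto b→15
  15='dab' goto a→16
  16='daba' goto d→17
  17='dabad' goto a→18
  18='dabada' goto ·  ←P3
  19='b' goto a→20
  20='ba' goto b→21
  21='bab' goto b→22
  22='babb' goto d→23
  23='babbd' goto ·  ←P4

Failure links (BFS by depth):
  fail(1) 'd': from fail(0)=0 chase 'd': 0 ⇒ 0;  out=∅∪out(0)=∅
  fail(6) 'a': from fail(0)=0 chase 'a': 0 ⇒ 0;  out=∅∪out(0)=∅
  fail(19) 'b': from fail(0)=0 chase 'b': 0 ⇒ 0;  out=∅∪out(0)=∅
  fail(2) 'db': from fail(1)=0 chase 'b': 0 ⇒ 19;  out=∅∪out(19)=∅
  fail(7) 'ab': from fail(6)=0 chase 'b': 0 ⇒ 19;  out=∅∪out(19)=∅
  fail(14) 'da': from fail(1)=0 chase 'a': 0 ⇒ 6;  out=∅∪out(6)=∅
  fail(20) 'ba': from fail(19)=0 chase 'a': 0 ⇒ 6;  out=∅∪out(6)=∅
  fail(3) 'dbc': from fail(2)=19 chase 'c': 19→0 ⇒ 0;  out=∅∪out(0)=∅
  fail(8) 'aba': from fail(7)=19 chase 'a': 19 ⇒ 20;  out=∅∪out(20)=∅
  fail(10) 'dba': from fail(2)=19 chase 'a': 19 ⇒ 20;  out=∅∪out(20)=∅
  fail(15) 'dab': from fail(14)=6 chase 'b': 6 ⇒ 7;  out=∅∪out(7)=∅
  fail(21) 'bab': from fail(20)=6 chase 'b': 6 ⇒ 7;  out=∅∪out(7)=∅
  fail(4) 'dbca': from fail(3)=0 chase 'a': 0 ⇒ 6;  out=∅∪out(6)=∅
  fail(9) 'abad': from fail(8)=20 chase 'd': 20→6→0 ⇒ 1;  out={1}∪out(1)={1}
  fail(11) 'dbab': from fail(10)=20 chase 'b': 20 ⇒ 21;  out=∅∪out(21)=∅
  fail(16) 'daba': from fail(15)=7 chase 'a': 7 ⇒ 8;  out=∅∪out(8)=∅
  fail(22) 'babb': from fail(21)=7 chase 'b': 7→19→0 ⇒ 19;  out=∅∪out(19)=∅
  fail(5) 'dbcad': from fail(4)=6 chase 'd': 6→0 ⇒ 1;  out={0}∪out(1)={0}
  fail(12) 'dbabb': from fail(11)=21 chase 'b': 21 ⇒ 22;  out=∅∪out(22)=∅
  fail(17) 'dabad': from fail(16)=8 chase 'd': 8 ⇒ 9;  out=∅∪out(9)={1}
  fail(23) 'babbd': from fail(22)=19 chase 'd': 19→0 ⇒ 1;  out={4}∪out(1)={4}
  fail(13) 'dbabbd': from fail(12)=22 chase 'd': 22 ⇒ 23;  out={2}∪out(23)={2,4}
  fail(18) 'dabada': from fail(17)=9 chase 'a': 9→1 ⇒ 14;  out={3}∪out(14)={3}

Text stream:
pos 0 'd': at 1
pos 1 'a': at 14
pos 2 'b': at 15
pos 3 'a': at 16
pos 4 'd': at 17  ** P1@[1:4]
pos 5 'a': at 18  ** P3@[0:5]
pos 6 'd': at 1 ·f
pos 7 'd': at 1 ·f
pos 8 'b': at 2
pos 9 'c': at 3
pos 10 'b': at 19 ·f
pos 11 'a': at 20
pos 12 'b': at 21
pos 13 'a': at 8 ·f
pos 14 'a': at 6 ·f
pos 15 'b': at 7
pos 16 'a': at 8
pos 17 'd': at 9  ** P1@[14:17]
pos 18 'c': at 0 ·f
pos 19 'd': at 1
pos 20 'b': at 2
pos 21 'c': at 3
pos 22 'a': at 4
pos 23 'd': at 5  ** P0@[19:23]
pos 24 'd': at 1 ·f
pos 25 'b': at 2
pos 26 'c': at 3
pos 27 'c': at 0 ·f
pos 28 'a': at 6
pos 29 'c': at 0 ·f
pos 30 'c': at 0
pos 31 'b': at 19
pos 32 'a': at 20
pos 33 'b': at 21
pos 34 'b': at 22
pos 35 'd': at 23  ** P4@[31:35]
pos 36 'd': at 1 ·f
pos 37 'b': at 2
pos 38 'a': at 10
pos 39 'b': at 11
pos 40 'b': at 12
pos 41 'd': at 13  ** P2@[36:41],P4@[37:41]
pos 42 'c': at 0 ·f
pos 43 'a': at 6
pos 44 'b': at 7
pos 45 'd': at 1 ·f
pos 46 'b': at 2
pos 47 'a': at 10
pos 48 'b': at 11
pos 49 'b': at 12
pos 50 'd': at 13  ** P2@[45:50],P4@[46:50]
pos 51 'd': at 1 ·f
pos 52 'b': at 2
pos 53 'c': at 3
pos 54 'a': at 4
pos 55 'd': at 5  ** P0@[51:55]
pos 56 'c': at 0 ·f
pos 57 'b': at 19
pos 58 'a': at 20
pos 59 'b': at 21
pos 60 'b': at 22
pos 61 'd': at 23  ** P4@[57:61]
pos 62 'a': at 14 ·f
pos 63 'b': at 15
pos 64 'a': at 16
pos 65 'd': at 17  ** P1@[62:65]
pos 66 'a': at 18  ** P3@[61:66]

Result: [[4,1],[5,3],[17,1],[23,0],[35,4],[41,2],[41,4],[50,2],[50,4],[55,0],[61,4],[65,1],[66,3]]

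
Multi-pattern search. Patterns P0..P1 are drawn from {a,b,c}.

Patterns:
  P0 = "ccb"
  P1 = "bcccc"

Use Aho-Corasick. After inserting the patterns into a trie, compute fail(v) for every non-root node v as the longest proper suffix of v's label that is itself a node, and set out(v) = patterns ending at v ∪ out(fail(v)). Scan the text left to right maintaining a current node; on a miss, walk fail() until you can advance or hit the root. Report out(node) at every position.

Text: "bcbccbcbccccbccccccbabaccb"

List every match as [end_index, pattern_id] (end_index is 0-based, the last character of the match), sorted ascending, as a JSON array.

Construct AC machine:
Trie (insert patterns):
  n0 'ε': b→4 c→1
  n1 'c': c→2
  n2 'cc': b→3
  n3 'ccb': ·  ←P0
  n4 'b': c→5
  n5 'bc': c→6
  n6 'bcc': c→7
  n7 'bccc': c→8
  n8 'bcccc': ·  ←P1

BFS fail/out derivation:
  fail(1) 'c': from fail(0)=0 chase 'c': 0 ⇒ 0;  out=∅∪out(0)=∅
  fail(4) 'b': from fail(0)=0 chase 'b': 0 ⇒ 0;  out=∅∪out(0)=∅
  fail(2) 'cc': from fail(1)=0 chase 'c': 0 ⇒ 1;  out=∅∪out(1)=∅
  fail(5) 'bc': from fail(4)=0 chase 'c': 0 ⇒ 1;  out=∅∪out(1)=∅
  fail(3) 'ccb': from fail(2)=1 chase 'b': 1→0 ⇒ 4;  out={0}∪out(4)={0}
  fail(6) 'bcc': from fail(5)=1 chase 'c': 1 ⇒ 2;  out=∅∪out(2)=∅
  fail(7) 'bccc': from fail(6)=2 chase 'c': 2→1 ⇒ 2;  out=∅∪out(2)=∅
  fail(8) 'bcccc': from fail(7)=2 chase 'c': 2→1 ⇒ 2;  out={1}∪out(2)={1}

Scan:
[0] read 'b'  n0⇒n4
[1] read 'c'  n4⇒n5
[2] read 'b'  n5⇒n4 ·f
[3] read 'c'  n4⇒n5
[4] read 'c'  n5⇒n6
[5] read 'b'  n6⇒n3 ·f  ** P0@[3:5]
[6] read 'c'  n3⇒n5 ·f
[7] read 'b'  n5⇒n4 ·f
[8] read 'c'  n4⇒n5
[9] read 'c'  n5⇒n6
[10] read 'c'  n6⇒n7
[11] read 'c'  n7⇒n8  ** P1@[7:11]
[12] read 'b'  n8⇒n3 ·f  ** P0@[10:12]
[13] read 'c'  n3⇒n5 ·f
[14] read 'c'  n5⇒n6
[15] read 'c'  n6⇒n7
[16] read 'c'  n7⇒n8  ** P1@[12:16]
[17] read 'c'  n8⇒n2 ·f
[18] read 'c'  n2⇒n2 ·f
[19] read 'b'  n2⇒n3  ** P0@[17:19]
[20] read 'a'  n3⇒n0 ·f
[21] read 'b'  n0⇒n4
[22] read 'a'  n4⇒n0 ·f
[23] read 'c'  n0⇒n1
[24] read 'c'  n1⇒n2
[25] read 'b'  n2⇒n3  ** P0@[23:25]

Matches: [[5,0],[11,1],[12,0],[16,1],[19,0],[25,0]]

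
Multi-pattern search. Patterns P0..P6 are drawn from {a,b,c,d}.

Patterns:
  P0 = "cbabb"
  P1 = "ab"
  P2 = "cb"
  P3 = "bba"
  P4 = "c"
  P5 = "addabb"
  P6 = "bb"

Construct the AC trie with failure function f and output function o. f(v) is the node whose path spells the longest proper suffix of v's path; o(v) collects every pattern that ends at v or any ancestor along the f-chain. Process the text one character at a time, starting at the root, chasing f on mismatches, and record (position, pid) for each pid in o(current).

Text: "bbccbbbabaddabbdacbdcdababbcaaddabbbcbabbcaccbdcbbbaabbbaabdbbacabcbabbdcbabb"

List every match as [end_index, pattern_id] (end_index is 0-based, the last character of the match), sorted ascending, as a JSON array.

Build automaton:
Trie (insert patterns):
  n0 'ε': a→6 b→8 c→1
  n1 'c': b→2  ←P4
  n2 'cb': a→3  ←P2
  n3 'cba': b→4
  n4 'cbab': b→5
  n5 'cbabb': ·  ←P0
  n6 'a': b→7 d→11
  n7 'ab': ·  ←P1
  n8 'b': b→9
  n9 'bb': a→10  ←P6
  n10 'bba': ·  ←P3
  n11 'ad': d→12
  n12 'add': a→13
  n13 'adda': b→14
  n14 'addab': b→15
  n15 'addabb': ·  ←P5

Failure links (BFS by depth):
  fail(1) 'c': from fail(0)=0 chase 'c': 0 ⇒ 0;  out={4}∪out(0)={4}
  fail(6) 'a': from fail(0)=0 chase 'a': 0 ⇒ 0;  out=∅∪out(0)=∅
  fail(8) 'b': from fail(0)=0 chase 'b': 0 ⇒ 0;  out=∅∪out(0)=∅
  fail(2) 'cb': from fail(1)=0 chase 'b': 0 ⇒ 8;  out={2}∪out(8)={2}
  fail(7) 'ab': from fail(6)=0 chase 'b': 0 ⇒ 8;  out={1}∪out(8)={1}
  fail(9) 'bb': from fail(8)=0 chase 'b': 0 ⇒ 8;  out={6}∪out(8)={6}
  fail(11) 'ad': from fail(6)=0 chase 'd': 0 ⇒ 0;  out=∅∪out(0)=∅
  fail(3) 'cba': from fail(2)=8 chase 'a': 8→0 ⇒ 6;  out=∅∪out(6)=∅
  fail(10) 'bba': from fail(9)=8 chase 'a': 8→0 ⇒ 6;  out={3}∪out(6)={3}
  fail(12) 'add': from fail(11)=0 chase 'd': 0 ⇒ 0;  out=∅∪out(0)=∅
  fail(4) 'cbab': from fail(3)=6 chase 'b': 6 ⇒ 7;  out=∅∪out(7)={1}
  fail(13) 'adda': from fail(12)=0 chase 'a': 0 ⇒ 6;  out=∅∪out(6)=∅
  fail(5) 'cbabb': from fail(4)=7 chase 'b': 7→8 ⇒ 9;  out={0}∪out(9)={0,6}
  fail(14) 'addab': from fail(13)=6 chase 'b': 6 ⇒ 7;  out=∅∪out(7)={1}
  fail(15) 'addabb': from fail(14)=7 chase 'b': 7→8 ⇒ 9;  out={5}∪out(9)={5,6}

Run:
i=0 'b': node 0→8
i=1 'b': node 8→9  ** P6@[0:1]
i=2 'c': node 9→1 (fail-walked)  ** P4@[2:2]
i=3 'c': node 1→1 (fail-walked)  ** P4@[3:3]
i=4 'b': node 1→2  ** P2@[3:4]
i=5 'b': node 2→9 (fail-walked)  ** P6@[4:5]
i=6 'b': node 9→9 (fail-walked)  ** P6@[5:6]
i=7 'a': node 9→10  ** P3@[5:7]
i=8 'b': node 10→7 (fail-walked)  ** P1@[7:8]
i=9 'a': node 7→6 (fail-walked)
i=10 'd': node 6→11
i=11 'd': node 11→12
i=12 'a': node 12→13
i=13 'b': node 13→14  ** P1@[12:13]
i=14 'b': node 14→15  ** P5@[9:14],P6@[13:14]
i=15 'd': node 15→0 (fail-walked)
i=16 'a': node 0→6
i=17 'c': node 6→1 (fail-walked)  ** P4@[17:17]
i=18 'b': node 1→2  ** P2@[17:18]
i=19 'd': node 2→0 (fail-walked)
i=20 'c': node 0→1  ** P4@[20:20]
i=21 'd': node 1→0 (fail-walked)
i=22 'a': node 0→6
i=23 'b': node 6→7  ** P1@[22:23]
i=24 'a': node 7→6 (fail-walked)
i=25 'b': node 6→7  ** P1@[24:25]
i=26 'b': node 7→9 (fail-walked)  ** P6@[25:26]
i=27 'c': node 9→1 (fail-walked)  ** P4@[27:27]
i=28 'a': node 1→6 (fail-walked)
i=29 'a': node 6→6 (fail-walked)
i=30 'd': node 6→11
i=31 'd': node 11→12
i=32 'a': node 12→13
i=33 'b': node 13→14  ** P1@[32:33]
i=34 'b': node 14→15  ** P5@[29:34],P6@[33:34]
i=35 'b': node 15→9 (fail-walked)  ** P6@[34:35]
i=36 'c': node 9→1 (fail-walked)  ** P4@[36:36]
i=37 'b': node 1→2  ** P2@[36:37]
i=38 'a': node 2→3
i=39 'b': node 3→4  ** P1@[38:39]
i=40 'b': node 4→5  ** P0@[36:40],P6@[39:40]
i=41 'c': node 5→1 (fail-walked)  ** P4@[41:41]
i=42 'a': node 1→6 (fail-walked)
i=43 'c': node 6→1 (fail-walked)  ** P4@[43:43]
i=44 'c': node 1→1 (fail-walked)  ** P4@[44:44]
i=45 'b': node 1→2  ** P2@[44:45]
i=46 'd': node 2→0 (fail-walked)
i=47 'c': node 0→1  ** P4@[47:47]
i=48 'b': node 1→2  ** P2@[47:48]
i=49 'b': node 2→9 (fail-walked)  ** P6@[48:49]
i=50 'b': node 9→9 (fail-walked)  ** P6@[49:50]
i=51 'a': node 9→10  ** P3@[49:51]
i=52 'a': node 10→6 (fail-walked)
i=53 'b': node 6→7  ** P1@[52:53]
i=54 'b': node 7→9 (fail-walked)  ** P6@[53:54]
i=55 'b': node 9→9 (fail-walked)  ** P6@[54:55]
i=56 'a': node 9→10  ** P3@[54:56]
i=57 'a': node 10→6 (fail-walked)
i=58 'b': node 6→7  ** P1@[57:58]
i=59 'd': node 7→0 (fail-walked)
i=60 'b': node 0→8
i=61 'b': node 8→9  ** P6@[60:61]
i=62 'a': node 9→10  ** P3@[60:62]
i=63 'c': node 10→1 (fail-walked)  ** P4@[63:63]
i=64 'a': node 1→6 (fail-walked)
i=65 'b': node 6→7  ** P1@[64:65]
i=66 'c': node 7→1 (fail-walked)  ** P4@[66:66]
i=67 'b': node 1→2  ** P2@[66:67]
i=68 'a': node 2→3
i=69 'b': node 3→4  ** P1@[68:69]
i=70 'b': node 4→5  ** P0@[66:70],P6@[69:70]
i=71 'd': node 5→0 (fail-walked)
i=72 'c': node 0→1  ** P4@[72:72]
i=73 'b': node 1→2  ** P2@[72:73]
i=74 'a': node 2→3
i=75 'b': node 3→4  ** P1@[74:75]
i=76 'b': node 4→5  ** P0@[72:76],P6@[75:76]

All matches (sorted): [[1,6],[2,4],[3,4],[4,2],[5,6],[6,6],[7,3],[8,1],[13,1],[14,5],[14,6],[17,4],[18,2],[20,4],[23,1],[25,1],[26,6],[27,4],[33,1],[34,5],[34,6],[35,6],[36,4],[37,2],[39,1],[40,0],[40,6],[41,4],[43,4],[44,4],[45,2],[47,4],[48,2],[49,6],[50,6],[51,3],[53,1],[54,6],[55,6],[56,3],[58,1],[61,6],[62,3],[63,4],[65,1],[66,4],[67,2],[69,1],[70,0],[70,6],[72,4],[73,2],[75,1],[76,0],[76,6]]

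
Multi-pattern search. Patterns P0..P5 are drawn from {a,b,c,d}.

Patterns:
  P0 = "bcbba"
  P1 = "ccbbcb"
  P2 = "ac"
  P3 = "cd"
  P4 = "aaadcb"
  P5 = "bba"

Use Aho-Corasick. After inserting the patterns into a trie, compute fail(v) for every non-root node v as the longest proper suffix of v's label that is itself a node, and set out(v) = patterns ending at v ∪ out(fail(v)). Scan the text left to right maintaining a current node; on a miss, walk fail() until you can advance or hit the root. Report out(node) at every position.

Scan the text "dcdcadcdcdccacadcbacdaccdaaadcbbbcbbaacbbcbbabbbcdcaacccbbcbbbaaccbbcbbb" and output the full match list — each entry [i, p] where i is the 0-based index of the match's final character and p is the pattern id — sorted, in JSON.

Build automaton:
Trie nodes:
  0='ε' goto a→12 b→1 c→6
  1='b' goto b→20 c→2
  2='bc' goto b→3
  3='bcb' goto b→4
  4='bcbb' goto a→5
  5='bcbba' goto ·  ←P0
  6='c' goto c→7 d→14
  7='cc' goto b→8
  8='ccb' goto b→9
  9='ccbb' goto c→10
  10='ccbbc' goto b→11
  11='ccbbcb' goto ·  ←P1
  12='a' goto a→15 c→13
  13='ac' goto ·  ←P2
  14='cd' goto ·  ←P3
  15='aa' goto a→16
  16='aaa' goto d→17
  17='aaad' goto c→18
  18='aaadc' goto b→19
  19='aaadcb' goto ·  ←P4
  20='bb' goto a→21
  21='bba' goto ·  ←P5

BFS fail/out derivation:
  n1('b'): parent n0 fail=0; on 'b' 0 → fail=0;  out ∅∪∅=∅
  n6('c'): parent n0 fail=0; on 'c' 0 → fail=0;  out ∅∪∅=∅
  n12('a'): parent n0 fail=0; on 'a' 0 → fail=0;  out ∅∪∅=∅
  n2('bc'): parent n1 fail=0; on 'c' 0 → fail=6;  out ∅∪∅=∅
  n7('cc'): parent n6 fail=0; on 'c' 0 → fail=6;  out ∅∪∅=∅
  n13('ac'): parent n12 fail=0; on 'c' 0 → fail=6;  out {2}∪∅={2}
  n14('cd'): parent n6 fail=0; on 'd' 0 → fail=0;  out {3}∪∅={3}
  n15('aa'): parent n12 fail=0; on 'a' 0 → fail=12;  out ∅∪∅=∅
  n20('bb'): parent n1 fail=0; on 'b' 0 → fail=1;  out ∅∪∅=∅
  n3('bcb'): parent n2 fail=6; on 'b' 6→0 → fail=1;  out ∅∪∅=∅
  n8('ccb'): parent n7 fail=6; on 'b' 6→0 → fail=1;  out ∅∪∅=∅
  n16('aaa'): parent n15 fail=12; on 'a' 12 → fail=15;  out ∅∪∅=∅
  n21('bba'): parent n20 fail=1; on 'a' 1→0 → fail=12;  out {5}∪∅={5}
  n4('bcbb'): parent n3 fail=1; on 'b' 1 → fail=20;  out ∅∪∅=∅
  n9('ccbb'): parent n8 fail=1; on 'b' 1 → fail=20;  out ∅∪∅=∅
  n17('aaad'): parent n16 fail=15; on 'd' 15→12→0 → fail=0;  out ∅∪∅=∅
  n5('bcbba'): parent n4 fail=20; on 'a' 20 → fail=21;  out {0}∪{5}={0,5}
  n10('ccbbc'): parent n9 fail=20; on 'c' 20→1 → fail=2;  out ∅∪∅=∅
  n18('aaadc'): parent n17 fail=0; on 'c' 0 → fail=6;  out ∅∪∅=∅
  n11('ccbbcb'): parent n10 fail=2; on 'b' 2 → fail=3;  out {1}∪∅={1}
  n19('aaadcb'): parent n18 fail=6; on 'b' 6→0 → fail=1;  out {4}∪∅={4}

Run:
i=0 'd': node 0→0
i=1 'c': node 0→6
i=2 'd': node 6→14  → match P3@[1:2]
i=3 'c': node 14→6 (via fail)
i=4 'a': node 6→12 (via fail)
i=5 'd': node 12→0 (via fail)
i=6 'c': node 0→6
i=7 'd': node 6→14  → match P3@[6:7]
i=8 'c': node 14→6 (via fail)
i=9 'd': node 6→14  → match P3@[8:9]
i=10 'c': node 14→6 (via fail)
i=11 'c': node 6→7
i=12 'a': node 7→12 (via fail)
i=13 'c': node 12→13  → match P2@[12:13]
i=14 'a': node 13→12 (via fail)
i=15 'd': node 12→0 (via fail)
i=16 'c': node 0→6
i=17 'b': node 6→1 (via fail)
i=18 'a': node 1→12 (via fail)
i=19 'c': node 12→13  → match P2@[18:19]
i=20 'd': node 13→14 (via fail)  → match P3@[19:20]
i=21 'a': node 14→12 (via fail)
i=22 'c': node 12→13  → match P2@[21:22]
i=23 'c': node 13→7 (via fail)
i=24 'd': node 7→14 (via fail)  → match P3@[23:24]
i=25 'a': node 14→12 (via fail)
i=26 'a': node 12→15
i=27 'a': node 15→16
i=28 'd': node 16→17
i=29 'c': node 17→18
i=30 'b': node 18→19  → match P4@[25:30]
i=31 'b': node 19→20 (via fail)
i=32 'b': node 20→20 (via fail)
i=33 'c': node 20→2 (via fail)
i=34 'b': node 2→3
i=35 'b': node 3→4
i=36 'a': node 4→5  → match P0@[32:36],P5@[34:36]
i=37 'a': node 5→15 (via fail)
i=38 'c': node 15→13 (via fail)  → match P2@[37:38]
i=39 'b': node 13→1 (via fail)
i=40 'b': node 1→20
i=41 'c': node 20→2 (via fail)
i=42 'b': node 2→3
i=43 'b': node 3→4
i=44 'a': node 4→5  → match P0@[40:44],P5@[42:44]
i=45 'b': node 5→1 (via fail)
i=46 'b': node 1→20
i=47 'b': node 20→20 (via fail)
i=48 'c': node 20→2 (via fail)
i=49 'd': node 2→14 (via fail)  → match P3@[48:49]
i=50 'c': node 14→6 (via fail)
i=51 'a': node 6→12 (via fail)
i=52 'a': node 12→15
i=53 'c': node 15→13 (via fail)  → match P2@[52:53]
i=54 'c': node 13→7 (via fail)
i=55 'c': node 7→7 (via fail)
i=56 'b': node 7→8
i=57 'b': node 8→9
i=58 'c': node 9→10
i=59 'b': node 10→11  → match P1@[54:59]
i=60 'b': node 11→4 (via fail)
i=61 'b': node 4→20 (via fail)
i=62 'a': node 20→21  → match P5@[60:62]
i=63 'a': node 21→15 (via fail)
i=64 'c': node 15→13 (via fail)  → match P2@[63:64]
i=65 'c': node 13→7 (via fail)
i=66 'b': node 7→8
i=67 'b': node 8→9
i=68 'c': node 9→10
i=69 'b': node 10→11  → match P1@[64:69]
i=70 'b': node 11→4 (via fail)
i=71 'b': node 4→20 (via fail)

Matches: [[2,3],[7,3],[9,3],[13,2],[19,2],[20,3],[22,2],[24,3],[30,4],[36,0],[36,5],[38,2],[44,0],[44,5],[49,3],[53,2],[59,1],[62,5],[64,2],[69,1]]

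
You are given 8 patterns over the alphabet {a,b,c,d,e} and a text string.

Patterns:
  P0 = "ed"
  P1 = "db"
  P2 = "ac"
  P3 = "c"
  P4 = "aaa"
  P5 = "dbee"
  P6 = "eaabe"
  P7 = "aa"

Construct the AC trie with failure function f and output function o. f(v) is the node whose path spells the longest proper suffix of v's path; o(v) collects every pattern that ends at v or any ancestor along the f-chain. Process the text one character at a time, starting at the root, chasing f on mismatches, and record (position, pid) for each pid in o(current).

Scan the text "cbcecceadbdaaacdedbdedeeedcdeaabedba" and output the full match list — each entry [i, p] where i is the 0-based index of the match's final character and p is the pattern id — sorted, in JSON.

Build automaton:
Trie (insert patterns):
  0='ε' goto a→5 c→7 d→3 e→1
  1='e' goto a→12 d→2
  2='ed' goto ·  [P0 ends]
  3='d' goto b→4
  4='db' goto e→10  [P1 ends]
  5='a' goto a→8 c→6
  6='ac' goto ·  [P2 ends]
  7='c' goto ·  [P3 ends]
  8='aa' goto a→9  [P7 ends]
  9='aaa' goto ·  [P4 ends]
  10='dbe' goto e→11
  11='dbee' goto ·  [P5 ends]
  12='ea' goto a→13
  13='eaa' goto b→14
  14='eaab' goto e→15
  15='eaabe' goto ·  [P6 ends]

Failure links (BFS by depth):
  fail(1) 'e': from fail(0)=0 chase 'e': 0 ⇒ 0;  out=∅∪out(0)=∅
  fail(3) 'd': from fail(0)=0 chase 'd': 0 ⇒ 0;  out=∅∪out(0)=∅
  fail(5) 'a': from fail(0)=0 chase 'a': 0 ⇒ 0;  out=∅∪out(0)=∅
  fail(7) 'c': from fail(0)=0 chase 'c': 0 ⇒ 0;  out={3}∪out(0)={3}
  fail(2) 'ed': from fail(1)=0 chase 'd': 0 ⇒ 3;  out={0}∪out(3)={0}
  fail(4) 'db': from fail(3)=0 chase 'b': 0 ⇒ 0;  out={1}∪out(0)={1}
  fail(6) 'ac': from fail(5)=0 chase 'c': 0 ⇒ 7;  out={2}∪out(7)={2,3}
  fail(8) 'aa': from fail(5)=0 chase 'a': 0 ⇒ 5;  out={7}∪out(5)={7}
  fail(12) 'ea': from fail(1)=0 chase 'a': 0 ⇒ 5;  out=∅∪out(5)=∅
  fail(9) 'aaa': from fail(8)=5 chase 'a': 5 ⇒ 8;  out={4}∪out(8)={4,7}
  fail(10) 'dbe': from fail(4)=0 chase 'e': 0 ⇒ 1;  out=∅∪out(1)=∅
  fail(13) 'eaa': from fail(12)=5 chase 'a': 5 ⇒ 8;  out=∅∪out(8)={7}
  fail(11) 'dbee': from fail(10)=1 chase 'e': 1→0 ⇒ 1;  out={5}∪out(1)={5}
  fail(14) 'eaab': from fail(13)=8 chase 'b': 8→5→0 ⇒ 0;  out=∅∪out(0)=∅
  fail(15) 'eaabe': from fail(14)=0 chase 'e': 0 ⇒ 1;  out={6}∪out(1)={6}

Run:
[0] read 'c'  n0⇒n7  ** P3@[0:0]
[1] read 'b'  n7⇒n0 ·f
[2] read 'c'  n0⇒n7  ** P3@[2:2]
[3] read 'e'  n7⇒n1 ·f
[4] read 'c'  n1⇒n7 ·f  ** P3@[4:4]
[5] read 'c'  n7⇒n7 ·f  ** P3@[5:5]
[6] read 'e'  n7⇒n1 ·f
[7] read 'a'  n1⇒n12
[8] read 'd'  n12⇒n3 ·f
[9] read 'b'  n3⇒n4  ** P1@[8:9]
[10] read 'd'  n4⇒n3 ·f
[11] read 'a'  n3⇒n5 ·f
[12] read 'a'  n5⇒n8  ** P7@[11:12]
[13] read 'a'  n8⇒n9  ** P4@[11:13],P7@[12:13]
[14] read 'c'  n9⇒n6 ·f  ** P2@[13:14],P3@[14:14]
[15] read 'd'  n6⇒n3 ·f
[16] read 'e'  n3⇒n1 ·f
[17] read 'd'  n1⇒n2  ** P0@[16:17]
[18] read 'b'  n2⇒n4 ·f  ** P1@[17:18]
[19] read 'd'  n4⇒n3 ·f
[20] read 'e'  n3⇒n1 ·f
[21] read 'd'  n1⇒n2  ** P0@[20:21]
[22] read 'e'  n2⇒n1 ·f
[23] read 'e'  n1⇒n1 ·f
[24] read 'e'  n1⇒n1 ·f
[25] read 'd'  n1⇒n2  ** P0@[24:25]
[26] read 'c'  n2⇒n7 ·f  ** P3@[26:26]
[27] read 'd'  n7⇒n3 ·f
[28] read 'e'  n3⇒n1 ·f
[29] read 'a'  n1⇒n12
[30] read 'a'  n12⇒n13  ** P7@[29:30]
[31] read 'b'  n13⇒n14
[32] read 'e'  n14⇒n15  ** P6@[28:32]
[33] read 'd'  n15⇒n2 ·f  ** P0@[32:33]
[34] read 'b'  n2⇒n4 ·f  ** P1@[33:34]
[35] read 'a'  n4⇒n5 ·f

All matches (sorted): [[0,3],[2,3],[4,3],[5,3],[9,1],[12,7],[13,4],[13,7],[14,2],[14,3],[17,0],[18,1],[21,0],[25,0],[26,3],[30,7],[32,6],[33,0],[34,1]]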